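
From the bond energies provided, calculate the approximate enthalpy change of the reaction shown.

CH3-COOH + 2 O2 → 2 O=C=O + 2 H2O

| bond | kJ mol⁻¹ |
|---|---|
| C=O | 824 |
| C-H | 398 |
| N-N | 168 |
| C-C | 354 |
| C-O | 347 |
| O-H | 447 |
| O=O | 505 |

ΔH ≈ −908 kJ

Bonds broken (reactants):
  C-C: 1 × 354 = 354
  C-H: 3 × 398 = 1194
  C-O: 1 × 347 = 347
  C=O: 1 × 824 = 824
  O-H: 1 × 447 = 447
  O=O: 2 × 505 = 1010
  Σ(broken) = 4176 kJ
Bonds formed (products):
  C=O: 4 × 824 = 3296
  O-H: 4 × 447 = 1788
  Σ(formed) = 5084 kJ
ΔH = Σ(broken) − Σ(formed) = 4176 − 5084 = −908 kJ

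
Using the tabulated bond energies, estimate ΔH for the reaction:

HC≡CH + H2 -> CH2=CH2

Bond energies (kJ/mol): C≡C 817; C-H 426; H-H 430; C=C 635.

Bonds broken (reactants):
  C≡C: 1 × 817 = 817
  C-H: 2 × 426 = 852
  H-H: 1 × 430 = 430
  Σ(broken) = 2099 kJ
Bonds formed (products):
  C-H: 4 × 426 = 1704
  C=C: 1 × 635 = 635
  Σ(formed) = 2339 kJ
ΔH = Σ(broken) − Σ(formed) = 2099 − 2339 = −240 kJ

ΔH ≈ −240 kJ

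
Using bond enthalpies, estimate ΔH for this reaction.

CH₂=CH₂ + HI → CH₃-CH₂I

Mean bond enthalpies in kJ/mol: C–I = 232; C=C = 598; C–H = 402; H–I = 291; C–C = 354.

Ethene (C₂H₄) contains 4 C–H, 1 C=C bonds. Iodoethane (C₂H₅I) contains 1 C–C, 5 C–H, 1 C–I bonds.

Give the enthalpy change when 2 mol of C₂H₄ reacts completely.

Bonds broken (reactants):
  C–H: 4 × 402 = 1608
  C=C: 1 × 598 = 598
  H–I: 1 × 291 = 291
  Σ(broken) = 2497 kJ
Bonds formed (products):
  C–C: 1 × 354 = 354
  C–H: 5 × 402 = 2010
  C–I: 1 × 232 = 232
  Σ(formed) = 2596 kJ
ΔH = Σ(broken) − Σ(formed) = 2497 − 2596 = −99 kJ
For 2× the reaction as written: 2 × (−99) = −198 kJ

ΔH = −198 kJ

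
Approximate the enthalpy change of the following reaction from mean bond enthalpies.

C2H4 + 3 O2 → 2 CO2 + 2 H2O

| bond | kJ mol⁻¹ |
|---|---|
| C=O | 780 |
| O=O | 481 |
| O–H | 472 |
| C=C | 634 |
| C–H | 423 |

Bonds broken (reactants):
  C–H: 4 × 423 = 1692
  C=C: 1 × 634 = 634
  O=O: 3 × 481 = 1443
  Σ(broken) = 3769 kJ
Bonds formed (products):
  C=O: 4 × 780 = 3120
  O–H: 4 × 472 = 1888
  Σ(formed) = 5008 kJ
ΔH = Σ(broken) − Σ(formed) = 3769 − 5008 = −1239 kJ

ΔH ≈ −1239 kJ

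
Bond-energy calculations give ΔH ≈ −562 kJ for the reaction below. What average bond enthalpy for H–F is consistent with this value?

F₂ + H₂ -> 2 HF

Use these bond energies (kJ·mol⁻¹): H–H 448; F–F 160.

D(H–F) ≈ 585 kJ/mol

Let D be the H–F bond energy.
Σ(broken) = 1×160 + 1×448 = 608
Σ(formed) = 2×D = 2D
ΔH = Σ(broken) − Σ(formed) = (608) − (2D) = +608 − 2D
Setting this equal to −562 kJ gives 2D = 1170, so D = 585 kJ/mol.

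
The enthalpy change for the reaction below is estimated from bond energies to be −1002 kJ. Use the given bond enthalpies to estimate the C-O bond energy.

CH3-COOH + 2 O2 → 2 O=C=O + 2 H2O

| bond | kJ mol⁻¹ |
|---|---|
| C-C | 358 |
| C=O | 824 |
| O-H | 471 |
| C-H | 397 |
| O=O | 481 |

Let D be the C-O bond energy.
Σ(broken) = 1×358 + 3×397 + 1×D + 1×824 + 1×471 + 2×481 = 3806 + D
Σ(formed) = 4×824 + 4×471 = 5180
ΔH = Σ(broken) − Σ(formed) = (3806 + D) − (5180) = −1374 + D
Setting this equal to −1002 kJ gives D = 372 kJ/mol.

D(C-O) ≈ 372 kJ/mol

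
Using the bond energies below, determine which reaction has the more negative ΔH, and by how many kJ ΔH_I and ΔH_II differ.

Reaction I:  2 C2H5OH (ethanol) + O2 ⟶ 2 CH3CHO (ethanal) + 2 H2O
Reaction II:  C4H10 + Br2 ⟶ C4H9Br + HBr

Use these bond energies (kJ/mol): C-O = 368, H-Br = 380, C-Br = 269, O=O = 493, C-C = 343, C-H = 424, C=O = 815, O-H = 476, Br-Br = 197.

Reaction I:
  Bonds broken (reactants):
    C-C: 2 × 343 = 686
    C-H: 10 × 424 = 4240
    C-O: 2 × 368 = 736
    O-H: 2 × 476 = 952
    O=O: 1 × 493 = 493
    Σ(broken) = 7107 kJ
  Bonds formed (products):
    C-C: 2 × 343 = 686
    C-H: 8 × 424 = 3392
    C=O: 2 × 815 = 1630
    O-H: 4 × 476 = 1904
    Σ(formed) = 7612 kJ
  ΔH_I = 7107 − 7612 = −505 kJ
Reaction II:
  Bonds broken (reactants):
    Br-Br: 1 × 197 = 197
    C-C: 3 × 343 = 1029
    C-H: 10 × 424 = 4240
    Σ(broken) = 5466 kJ
  Bonds formed (products):
    C-Br: 1 × 269 = 269
    C-C: 3 × 343 = 1029
    C-H: 9 × 424 = 3816
    H-Br: 1 × 380 = 380
    Σ(formed) = 5494 kJ
  ΔH_II = 5466 − 5494 = −28 kJ
ΔH_I − ΔH_II = −477 kJ, so reaction I has the more negative ΔH; |ΔH_I − ΔH_II| = 477 kJ.

Reaction I, by 477 kJ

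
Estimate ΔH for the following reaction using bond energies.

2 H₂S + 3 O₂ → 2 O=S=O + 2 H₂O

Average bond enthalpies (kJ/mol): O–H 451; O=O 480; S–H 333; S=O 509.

ΔH ≈ −1068 kJ

Bonds broken (reactants):
  O=O: 3 × 480 = 1440
  S–H: 4 × 333 = 1332
  Σ(broken) = 2772 kJ
Bonds formed (products):
  O–H: 4 × 451 = 1804
  S=O: 4 × 509 = 2036
  Σ(formed) = 3840 kJ
ΔH = Σ(broken) − Σ(formed) = 2772 − 3840 = −1068 kJ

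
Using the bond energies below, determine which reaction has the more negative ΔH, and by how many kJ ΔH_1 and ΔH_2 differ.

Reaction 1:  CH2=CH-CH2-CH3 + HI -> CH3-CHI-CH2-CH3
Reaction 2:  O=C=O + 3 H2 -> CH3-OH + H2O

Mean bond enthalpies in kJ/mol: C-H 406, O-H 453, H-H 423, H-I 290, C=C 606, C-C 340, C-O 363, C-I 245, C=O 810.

Reaction 1:
  Bonds broken (reactants):
    C-C: 2 × 340 = 680
    C-H: 8 × 406 = 3248
    C=C: 1 × 606 = 606
    H-I: 1 × 290 = 290
    Σ(broken) = 4824 kJ
  Bonds formed (products):
    C-C: 3 × 340 = 1020
    C-H: 9 × 406 = 3654
    C-I: 1 × 245 = 245
    Σ(formed) = 4919 kJ
  ΔH_1 = 4824 − 4919 = −95 kJ
Reaction 2:
  Bonds broken (reactants):
    C=O: 2 × 810 = 1620
    H-H: 3 × 423 = 1269
    Σ(broken) = 2889 kJ
  Bonds formed (products):
    C-H: 3 × 406 = 1218
    C-O: 1 × 363 = 363
    O-H: 3 × 453 = 1359
    Σ(formed) = 2940 kJ
  ΔH_2 = 2889 − 2940 = −51 kJ
ΔH_1 − ΔH_2 = −44 kJ, so reaction 1 has the more negative ΔH; |ΔH_1 − ΔH_2| = 44 kJ.

Reaction 1, by 44 kJ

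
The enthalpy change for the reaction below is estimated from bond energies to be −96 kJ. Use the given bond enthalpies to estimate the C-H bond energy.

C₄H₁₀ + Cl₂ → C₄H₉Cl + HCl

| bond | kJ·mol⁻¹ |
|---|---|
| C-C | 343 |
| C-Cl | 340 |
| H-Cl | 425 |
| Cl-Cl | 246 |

Let D be the C-H bond energy.
Σ(broken) = 3×343 + 10×D + 1×246 = 1275 + 10D
Σ(formed) = 3×343 + 1×340 + 9×D + 1×425 = 1794 + 9D
ΔH = Σ(broken) − Σ(formed) = (1275 + 10D) − (1794 + 9D) = −519 + D
Setting this equal to −96 kJ gives D = 423 kJ/mol.

D(C-H) ≈ 423 kJ/mol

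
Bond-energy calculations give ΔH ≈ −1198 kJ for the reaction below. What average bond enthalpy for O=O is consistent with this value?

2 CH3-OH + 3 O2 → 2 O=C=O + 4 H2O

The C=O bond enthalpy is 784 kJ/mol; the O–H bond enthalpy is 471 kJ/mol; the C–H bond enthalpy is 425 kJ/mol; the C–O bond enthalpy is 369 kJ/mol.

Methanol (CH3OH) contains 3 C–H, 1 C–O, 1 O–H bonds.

Let D be the O=O bond energy.
Σ(broken) = 6×425 + 2×369 + 2×471 + 3×D = 4230 + 3D
Σ(formed) = 4×784 + 8×471 = 6904
ΔH = Σ(broken) − Σ(formed) = (4230 + 3D) − (6904) = −2674 + 3D
Setting this equal to −1198 kJ gives 3D = 1476, so D = 492 kJ/mol.

D(O=O) ≈ 492 kJ/mol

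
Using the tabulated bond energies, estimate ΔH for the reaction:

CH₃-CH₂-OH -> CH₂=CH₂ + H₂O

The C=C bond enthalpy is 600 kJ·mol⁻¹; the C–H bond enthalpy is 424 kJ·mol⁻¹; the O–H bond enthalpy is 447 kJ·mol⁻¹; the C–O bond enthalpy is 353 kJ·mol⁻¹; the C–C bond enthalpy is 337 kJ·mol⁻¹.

ΔH ≈ +67 kJ

Bonds broken (reactants):
  C–C: 1 × 337 = 337
  C–H: 5 × 424 = 2120
  C–O: 1 × 353 = 353
  O–H: 1 × 447 = 447
  Σ(broken) = 3257 kJ
Bonds formed (products):
  C–H: 4 × 424 = 1696
  C=C: 1 × 600 = 600
  O–H: 2 × 447 = 894
  Σ(formed) = 3190 kJ
ΔH = Σ(broken) − Σ(formed) = 3257 − 3190 = +67 kJ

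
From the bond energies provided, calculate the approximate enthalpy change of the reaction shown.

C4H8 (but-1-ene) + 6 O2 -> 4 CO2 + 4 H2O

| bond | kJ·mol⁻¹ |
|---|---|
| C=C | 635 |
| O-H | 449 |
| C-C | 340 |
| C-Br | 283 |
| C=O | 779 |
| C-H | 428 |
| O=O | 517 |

ΔH ≈ −1983 kJ

Bonds broken (reactants):
  C-C: 2 × 340 = 680
  C-H: 8 × 428 = 3424
  C=C: 1 × 635 = 635
  O=O: 6 × 517 = 3102
  Σ(broken) = 7841 kJ
Bonds formed (products):
  C=O: 8 × 779 = 6232
  O-H: 8 × 449 = 3592
  Σ(formed) = 9824 kJ
ΔH = Σ(broken) − Σ(formed) = 7841 − 9824 = −1983 kJ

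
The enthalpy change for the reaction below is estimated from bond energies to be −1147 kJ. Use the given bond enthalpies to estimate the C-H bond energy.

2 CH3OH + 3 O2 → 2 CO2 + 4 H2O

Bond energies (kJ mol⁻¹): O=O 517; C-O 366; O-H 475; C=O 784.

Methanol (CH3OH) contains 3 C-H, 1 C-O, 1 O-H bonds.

D(C-H) ≈ 426 kJ/mol

Let D be the C-H bond energy.
Σ(broken) = 6×D + 2×366 + 2×475 + 3×517 = 3233 + 6D
Σ(formed) = 4×784 + 8×475 = 6936
ΔH = Σ(broken) − Σ(formed) = (3233 + 6D) − (6936) = −3703 + 6D
Setting this equal to −1147 kJ gives 6D = 2556, so D = 426 kJ/mol.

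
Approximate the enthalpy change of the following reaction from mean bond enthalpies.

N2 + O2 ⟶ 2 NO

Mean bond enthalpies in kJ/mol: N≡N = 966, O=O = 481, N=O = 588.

Bonds broken (reactants):
  N≡N: 1 × 966 = 966
  O=O: 1 × 481 = 481
  Σ(broken) = 1447 kJ
Bonds formed (products):
  N=O: 2 × 588 = 1176
  Σ(formed) = 1176 kJ
ΔH = Σ(broken) − Σ(formed) = 1447 − 1176 = +271 kJ

ΔH ≈ +271 kJ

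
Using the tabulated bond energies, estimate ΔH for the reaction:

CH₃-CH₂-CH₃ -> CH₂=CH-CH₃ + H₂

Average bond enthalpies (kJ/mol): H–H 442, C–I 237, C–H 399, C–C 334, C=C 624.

ΔH ≈ +66 kJ

Bonds broken (reactants):
  C–C: 2 × 334 = 668
  C–H: 8 × 399 = 3192
  Σ(broken) = 3860 kJ
Bonds formed (products):
  C–C: 1 × 334 = 334
  C–H: 6 × 399 = 2394
  C=C: 1 × 624 = 624
  H–H: 1 × 442 = 442
  Σ(formed) = 3794 kJ
ΔH = Σ(broken) − Σ(formed) = 3860 − 3794 = +66 kJ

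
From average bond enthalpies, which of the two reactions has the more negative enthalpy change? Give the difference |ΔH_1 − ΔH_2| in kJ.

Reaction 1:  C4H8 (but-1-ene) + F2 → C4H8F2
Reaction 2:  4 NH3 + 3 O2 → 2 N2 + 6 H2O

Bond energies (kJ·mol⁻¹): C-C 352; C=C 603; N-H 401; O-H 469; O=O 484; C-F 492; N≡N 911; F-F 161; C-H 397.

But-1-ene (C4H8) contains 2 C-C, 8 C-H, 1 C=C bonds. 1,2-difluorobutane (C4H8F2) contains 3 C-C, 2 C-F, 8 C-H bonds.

Reaction 1:
  Bonds broken (reactants):
    C-C: 2 × 352 = 704
    C-H: 8 × 397 = 3176
    C=C: 1 × 603 = 603
    F-F: 1 × 161 = 161
    Σ(broken) = 4644 kJ
  Bonds formed (products):
    C-C: 3 × 352 = 1056
    C-F: 2 × 492 = 984
    C-H: 8 × 397 = 3176
    Σ(formed) = 5216 kJ
  ΔH_1 = 4644 − 5216 = −572 kJ
Reaction 2:
  Bonds broken (reactants):
    N-H: 12 × 401 = 4812
    O=O: 3 × 484 = 1452
    Σ(broken) = 6264 kJ
  Bonds formed (products):
    N≡N: 2 × 911 = 1822
    O-H: 12 × 469 = 5628
    Σ(formed) = 7450 kJ
  ΔH_2 = 6264 − 7450 = −1186 kJ
ΔH_1 − ΔH_2 = +614 kJ, so reaction 2 has the more negative ΔH; |ΔH_1 − ΔH_2| = 614 kJ.

Reaction 2, by 614 kJ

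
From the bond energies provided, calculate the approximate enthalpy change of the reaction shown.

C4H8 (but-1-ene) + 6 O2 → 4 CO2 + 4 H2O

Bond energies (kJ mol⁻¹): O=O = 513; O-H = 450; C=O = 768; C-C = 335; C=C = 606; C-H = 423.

Bonds broken (reactants):
  C-C: 2 × 335 = 670
  C-H: 8 × 423 = 3384
  C=C: 1 × 606 = 606
  O=O: 6 × 513 = 3078
  Σ(broken) = 7738 kJ
Bonds formed (products):
  C=O: 8 × 768 = 6144
  O-H: 8 × 450 = 3600
  Σ(formed) = 9744 kJ
ΔH = Σ(broken) − Σ(formed) = 7738 − 9744 = −2006 kJ

ΔH ≈ −2006 kJ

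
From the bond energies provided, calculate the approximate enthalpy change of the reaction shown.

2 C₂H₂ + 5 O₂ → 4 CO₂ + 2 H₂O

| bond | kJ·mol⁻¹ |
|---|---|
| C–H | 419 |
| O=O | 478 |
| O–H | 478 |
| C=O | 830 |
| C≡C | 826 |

ΔH ≈ −2834 kJ

Bonds broken (reactants):
  C≡C: 2 × 826 = 1652
  C–H: 4 × 419 = 1676
  O=O: 5 × 478 = 2390
  Σ(broken) = 5718 kJ
Bonds formed (products):
  C=O: 8 × 830 = 6640
  O–H: 4 × 478 = 1912
  Σ(formed) = 8552 kJ
ΔH = Σ(broken) − Σ(formed) = 5718 − 8552 = −2834 kJ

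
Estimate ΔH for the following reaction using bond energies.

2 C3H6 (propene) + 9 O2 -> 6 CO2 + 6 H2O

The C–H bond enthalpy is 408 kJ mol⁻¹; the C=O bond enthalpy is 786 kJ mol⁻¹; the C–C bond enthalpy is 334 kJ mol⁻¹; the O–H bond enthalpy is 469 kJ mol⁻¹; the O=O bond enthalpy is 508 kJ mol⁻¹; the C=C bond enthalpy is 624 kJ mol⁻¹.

Bonds broken (reactants):
  C–C: 2 × 334 = 668
  C–H: 12 × 408 = 4896
  C=C: 2 × 624 = 1248
  O=O: 9 × 508 = 4572
  Σ(broken) = 11384 kJ
Bonds formed (products):
  C=O: 12 × 786 = 9432
  O–H: 12 × 469 = 5628
  Σ(formed) = 15060 kJ
ΔH = Σ(broken) − Σ(formed) = 11384 − 15060 = −3676 kJ

ΔH ≈ −3676 kJ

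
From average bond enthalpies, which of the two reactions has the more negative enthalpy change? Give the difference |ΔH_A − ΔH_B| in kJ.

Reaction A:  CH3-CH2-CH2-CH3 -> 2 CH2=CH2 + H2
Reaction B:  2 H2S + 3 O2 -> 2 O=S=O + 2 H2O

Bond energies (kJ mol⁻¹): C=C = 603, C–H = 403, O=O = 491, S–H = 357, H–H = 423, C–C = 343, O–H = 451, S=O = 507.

Reaction A:
  Bonds broken (reactants):
    C–C: 3 × 343 = 1029
    C–H: 10 × 403 = 4030
    Σ(broken) = 5059 kJ
  Bonds formed (products):
    C–H: 8 × 403 = 3224
    C=C: 2 × 603 = 1206
    H–H: 1 × 423 = 423
    Σ(formed) = 4853 kJ
  ΔH_A = 5059 − 4853 = +206 kJ
Reaction B:
  Bonds broken (reactants):
    O=O: 3 × 491 = 1473
    S–H: 4 × 357 = 1428
    Σ(broken) = 2901 kJ
  Bonds formed (products):
    O–H: 4 × 451 = 1804
    S=O: 4 × 507 = 2028
    Σ(formed) = 3832 kJ
  ΔH_B = 2901 − 3832 = −931 kJ
ΔH_A − ΔH_B = +1137 kJ, so reaction B has the more negative ΔH; |ΔH_A − ΔH_B| = 1137 kJ.

Reaction B, by 1137 kJ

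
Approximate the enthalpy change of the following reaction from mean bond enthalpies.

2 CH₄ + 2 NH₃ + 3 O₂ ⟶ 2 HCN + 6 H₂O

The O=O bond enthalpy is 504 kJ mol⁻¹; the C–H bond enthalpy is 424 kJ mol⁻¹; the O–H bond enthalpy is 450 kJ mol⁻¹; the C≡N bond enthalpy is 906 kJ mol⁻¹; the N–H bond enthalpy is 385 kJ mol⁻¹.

ΔH ≈ −846 kJ

Bonds broken (reactants):
  C–H: 8 × 424 = 3392
  N–H: 6 × 385 = 2310
  O=O: 3 × 504 = 1512
  Σ(broken) = 7214 kJ
Bonds formed (products):
  C≡N: 2 × 906 = 1812
  C–H: 2 × 424 = 848
  O–H: 12 × 450 = 5400
  Σ(formed) = 8060 kJ
ΔH = Σ(broken) − Σ(formed) = 7214 − 8060 = −846 kJ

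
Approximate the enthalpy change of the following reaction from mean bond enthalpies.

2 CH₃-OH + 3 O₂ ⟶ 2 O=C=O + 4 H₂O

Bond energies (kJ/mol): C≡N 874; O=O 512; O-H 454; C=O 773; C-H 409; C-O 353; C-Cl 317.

Bonds broken (reactants):
  C-H: 6 × 409 = 2454
  C-O: 2 × 353 = 706
  O-H: 2 × 454 = 908
  O=O: 3 × 512 = 1536
  Σ(broken) = 5604 kJ
Bonds formed (products):
  C=O: 4 × 773 = 3092
  O-H: 8 × 454 = 3632
  Σ(formed) = 6724 kJ
ΔH = Σ(broken) − Σ(formed) = 5604 − 6724 = −1120 kJ

ΔH ≈ −1120 kJ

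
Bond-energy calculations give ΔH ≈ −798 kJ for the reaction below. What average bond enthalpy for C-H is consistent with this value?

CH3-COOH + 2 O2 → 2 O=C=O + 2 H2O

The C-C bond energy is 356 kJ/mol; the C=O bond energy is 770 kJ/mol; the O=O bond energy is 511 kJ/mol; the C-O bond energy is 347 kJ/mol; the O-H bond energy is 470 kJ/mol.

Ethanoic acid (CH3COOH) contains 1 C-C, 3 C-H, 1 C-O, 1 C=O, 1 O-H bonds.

D(C-H) ≈ 399 kJ/mol

Let D be the C-H bond energy.
Σ(broken) = 1×356 + 3×D + 1×347 + 1×770 + 1×470 + 2×511 = 2965 + 3D
Σ(formed) = 4×770 + 4×470 = 4960
ΔH = Σ(broken) − Σ(formed) = (2965 + 3D) − (4960) = −1995 + 3D
Setting this equal to −798 kJ gives 3D = 1197, so D = 399 kJ/mol.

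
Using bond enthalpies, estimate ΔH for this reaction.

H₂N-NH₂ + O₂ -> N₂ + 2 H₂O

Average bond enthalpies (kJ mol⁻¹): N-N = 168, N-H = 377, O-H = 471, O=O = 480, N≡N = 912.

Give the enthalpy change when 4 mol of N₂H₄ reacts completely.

ΔH = −2560 kJ

Bonds broken (reactants):
  N-H: 4 × 377 = 1508
  N-N: 1 × 168 = 168
  O=O: 1 × 480 = 480
  Σ(broken) = 2156 kJ
Bonds formed (products):
  N≡N: 1 × 912 = 912
  O-H: 4 × 471 = 1884
  Σ(formed) = 2796 kJ
ΔH = Σ(broken) − Σ(formed) = 2156 − 2796 = −640 kJ
For 4× the reaction as written: 4 × (−640) = −2560 kJ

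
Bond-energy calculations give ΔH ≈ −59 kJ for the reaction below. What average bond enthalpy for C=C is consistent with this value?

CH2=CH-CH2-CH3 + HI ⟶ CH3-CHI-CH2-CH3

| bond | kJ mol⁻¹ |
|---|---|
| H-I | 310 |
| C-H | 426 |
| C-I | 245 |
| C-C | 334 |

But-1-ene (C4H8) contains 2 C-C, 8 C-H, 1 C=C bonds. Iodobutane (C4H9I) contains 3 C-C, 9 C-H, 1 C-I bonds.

D(C=C) ≈ 636 kJ/mol

Let D be the C=C bond energy.
Σ(broken) = 2×334 + 8×426 + 1×D + 1×310 = 4386 + D
Σ(formed) = 3×334 + 9×426 + 1×245 = 5081
ΔH = Σ(broken) − Σ(formed) = (4386 + D) − (5081) = −695 + D
Setting this equal to −59 kJ gives D = 636 kJ/mol.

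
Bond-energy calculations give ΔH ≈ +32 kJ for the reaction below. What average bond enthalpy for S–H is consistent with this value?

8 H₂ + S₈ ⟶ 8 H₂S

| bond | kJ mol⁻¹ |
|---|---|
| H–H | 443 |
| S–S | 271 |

Let D be the S–H bond energy.
Σ(broken) = 8×443 + 8×271 = 5712
Σ(formed) = 16×D = 16D
ΔH = Σ(broken) − Σ(formed) = (5712) − (16D) = +5712 − 16D
Setting this equal to +32 kJ gives 16D = 5680, so D = 355 kJ/mol.

D(S–H) ≈ 355 kJ/mol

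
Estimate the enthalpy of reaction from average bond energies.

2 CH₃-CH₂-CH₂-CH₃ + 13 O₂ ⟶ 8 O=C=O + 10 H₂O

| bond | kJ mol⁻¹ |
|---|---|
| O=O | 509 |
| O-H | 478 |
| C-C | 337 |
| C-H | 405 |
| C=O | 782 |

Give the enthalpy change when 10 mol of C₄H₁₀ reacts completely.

ΔH = −26665 kJ

Bonds broken (reactants):
  C-C: 6 × 337 = 2022
  C-H: 20 × 405 = 8100
  O=O: 13 × 509 = 6617
  Σ(broken) = 16739 kJ
Bonds formed (products):
  C=O: 16 × 782 = 12512
  O-H: 20 × 478 = 9560
  Σ(formed) = 22072 kJ
ΔH = Σ(broken) − Σ(formed) = 16739 − 22072 = −5333 kJ
For 5× the reaction as written: 5 × (−5333) = −26665 kJ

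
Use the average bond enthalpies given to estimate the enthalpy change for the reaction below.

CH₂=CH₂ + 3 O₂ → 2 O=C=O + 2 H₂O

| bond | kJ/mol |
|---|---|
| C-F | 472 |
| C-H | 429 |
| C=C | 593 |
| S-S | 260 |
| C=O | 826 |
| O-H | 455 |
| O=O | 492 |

ΔH ≈ −1339 kJ

Bonds broken (reactants):
  C-H: 4 × 429 = 1716
  C=C: 1 × 593 = 593
  O=O: 3 × 492 = 1476
  Σ(broken) = 3785 kJ
Bonds formed (products):
  C=O: 4 × 826 = 3304
  O-H: 4 × 455 = 1820
  Σ(formed) = 5124 kJ
ΔH = Σ(broken) − Σ(formed) = 3785 − 5124 = −1339 kJ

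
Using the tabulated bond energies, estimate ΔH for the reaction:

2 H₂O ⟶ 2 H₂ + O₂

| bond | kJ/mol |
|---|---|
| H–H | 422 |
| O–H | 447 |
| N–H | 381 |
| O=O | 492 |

ΔH ≈ +452 kJ

Bonds broken (reactants):
  O–H: 4 × 447 = 1788
  Σ(broken) = 1788 kJ
Bonds formed (products):
  H–H: 2 × 422 = 844
  O=O: 1 × 492 = 492
  Σ(formed) = 1336 kJ
ΔH = Σ(broken) − Σ(formed) = 1788 − 1336 = +452 kJ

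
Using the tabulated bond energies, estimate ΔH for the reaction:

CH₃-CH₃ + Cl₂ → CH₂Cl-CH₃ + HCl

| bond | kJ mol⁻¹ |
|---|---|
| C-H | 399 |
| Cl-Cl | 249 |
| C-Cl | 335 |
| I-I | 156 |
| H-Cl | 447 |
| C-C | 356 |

Bonds broken (reactants):
  C-C: 1 × 356 = 356
  C-H: 6 × 399 = 2394
  Cl-Cl: 1 × 249 = 249
  Σ(broken) = 2999 kJ
Bonds formed (products):
  C-C: 1 × 356 = 356
  C-Cl: 1 × 335 = 335
  C-H: 5 × 399 = 1995
  H-Cl: 1 × 447 = 447
  Σ(formed) = 3133 kJ
ΔH = Σ(broken) − Σ(formed) = 2999 − 3133 = −134 kJ

ΔH ≈ −134 kJ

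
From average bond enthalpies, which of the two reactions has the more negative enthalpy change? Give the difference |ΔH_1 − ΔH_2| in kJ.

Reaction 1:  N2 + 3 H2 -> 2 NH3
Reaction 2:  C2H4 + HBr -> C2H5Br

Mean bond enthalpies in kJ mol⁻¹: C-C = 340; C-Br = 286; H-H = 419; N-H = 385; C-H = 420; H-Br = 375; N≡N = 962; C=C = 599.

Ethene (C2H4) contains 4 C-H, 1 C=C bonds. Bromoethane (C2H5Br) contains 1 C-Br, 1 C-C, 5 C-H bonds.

Reaction 1:
  Bonds broken (reactants):
    H-H: 3 × 419 = 1257
    N≡N: 1 × 962 = 962
    Σ(broken) = 2219 kJ
  Bonds formed (products):
    N-H: 6 × 385 = 2310
    Σ(formed) = 2310 kJ
  ΔH_1 = 2219 − 2310 = −91 kJ
Reaction 2:
  Bonds broken (reactants):
    C-H: 4 × 420 = 1680
    C=C: 1 × 599 = 599
    H-Br: 1 × 375 = 375
    Σ(broken) = 2654 kJ
  Bonds formed (products):
    C-Br: 1 × 286 = 286
    C-C: 1 × 340 = 340
    C-H: 5 × 420 = 2100
    Σ(formed) = 2726 kJ
  ΔH_2 = 2654 − 2726 = −72 kJ
ΔH_1 − ΔH_2 = −19 kJ, so reaction 1 has the more negative ΔH; |ΔH_1 − ΔH_2| = 19 kJ.

Reaction 1, by 19 kJ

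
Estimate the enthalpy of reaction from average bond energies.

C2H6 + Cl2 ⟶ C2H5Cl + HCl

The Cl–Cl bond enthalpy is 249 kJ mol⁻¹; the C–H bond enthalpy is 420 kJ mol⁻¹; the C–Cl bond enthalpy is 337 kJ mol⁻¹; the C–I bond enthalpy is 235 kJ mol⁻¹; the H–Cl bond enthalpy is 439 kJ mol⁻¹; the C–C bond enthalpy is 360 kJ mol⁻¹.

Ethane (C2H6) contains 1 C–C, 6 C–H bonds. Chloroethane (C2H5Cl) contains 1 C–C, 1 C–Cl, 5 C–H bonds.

ΔH ≈ −107 kJ

Bonds broken (reactants):
  C–C: 1 × 360 = 360
  C–H: 6 × 420 = 2520
  Cl–Cl: 1 × 249 = 249
  Σ(broken) = 3129 kJ
Bonds formed (products):
  C–C: 1 × 360 = 360
  C–Cl: 1 × 337 = 337
  C–H: 5 × 420 = 2100
  H–Cl: 1 × 439 = 439
  Σ(formed) = 3236 kJ
ΔH = Σ(broken) − Σ(formed) = 3129 − 3236 = −107 kJ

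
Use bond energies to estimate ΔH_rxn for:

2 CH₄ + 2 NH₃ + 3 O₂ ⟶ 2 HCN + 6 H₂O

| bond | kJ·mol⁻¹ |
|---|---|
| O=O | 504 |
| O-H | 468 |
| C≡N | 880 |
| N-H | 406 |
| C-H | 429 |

ΔH ≈ −854 kJ

Bonds broken (reactants):
  C-H: 8 × 429 = 3432
  N-H: 6 × 406 = 2436
  O=O: 3 × 504 = 1512
  Σ(broken) = 7380 kJ
Bonds formed (products):
  C≡N: 2 × 880 = 1760
  C-H: 2 × 429 = 858
  O-H: 12 × 468 = 5616
  Σ(formed) = 8234 kJ
ΔH = Σ(broken) − Σ(formed) = 7380 − 8234 = −854 kJ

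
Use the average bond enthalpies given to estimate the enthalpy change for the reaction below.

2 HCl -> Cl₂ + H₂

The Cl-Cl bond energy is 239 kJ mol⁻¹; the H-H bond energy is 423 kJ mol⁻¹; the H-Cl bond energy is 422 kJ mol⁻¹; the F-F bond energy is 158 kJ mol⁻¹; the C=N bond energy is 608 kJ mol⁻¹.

Bonds broken (reactants):
  H-Cl: 2 × 422 = 844
  Σ(broken) = 844 kJ
Bonds formed (products):
  Cl-Cl: 1 × 239 = 239
  H-H: 1 × 423 = 423
  Σ(formed) = 662 kJ
ΔH = Σ(broken) − Σ(formed) = 844 − 662 = +182 kJ

ΔH ≈ +182 kJ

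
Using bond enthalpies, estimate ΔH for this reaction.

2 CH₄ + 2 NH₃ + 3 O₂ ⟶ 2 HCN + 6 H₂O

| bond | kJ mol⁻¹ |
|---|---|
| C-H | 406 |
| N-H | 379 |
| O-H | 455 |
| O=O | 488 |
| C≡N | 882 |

Bonds broken (reactants):
  C-H: 8 × 406 = 3248
  N-H: 6 × 379 = 2274
  O=O: 3 × 488 = 1464
  Σ(broken) = 6986 kJ
Bonds formed (products):
  C≡N: 2 × 882 = 1764
  C-H: 2 × 406 = 812
  O-H: 12 × 455 = 5460
  Σ(formed) = 8036 kJ
ΔH = Σ(broken) − Σ(formed) = 6986 − 8036 = −1050 kJ

ΔH ≈ −1050 kJ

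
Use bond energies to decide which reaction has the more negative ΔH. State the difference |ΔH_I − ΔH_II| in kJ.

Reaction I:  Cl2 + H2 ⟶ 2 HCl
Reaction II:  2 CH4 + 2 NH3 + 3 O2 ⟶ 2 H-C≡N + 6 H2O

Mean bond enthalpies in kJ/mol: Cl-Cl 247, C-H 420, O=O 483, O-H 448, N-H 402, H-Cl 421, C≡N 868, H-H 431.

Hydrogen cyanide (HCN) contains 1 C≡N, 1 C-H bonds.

Reaction II, by 567 kJ

Reaction I:
  Bonds broken (reactants):
    Cl-Cl: 1 × 247 = 247
    H-H: 1 × 431 = 431
    Σ(broken) = 678 kJ
  Bonds formed (products):
    H-Cl: 2 × 421 = 842
    Σ(formed) = 842 kJ
  ΔH_I = 678 − 842 = −164 kJ
Reaction II:
  Bonds broken (reactants):
    C-H: 8 × 420 = 3360
    N-H: 6 × 402 = 2412
    O=O: 3 × 483 = 1449
    Σ(broken) = 7221 kJ
  Bonds formed (products):
    C≡N: 2 × 868 = 1736
    C-H: 2 × 420 = 840
    O-H: 12 × 448 = 5376
    Σ(formed) = 7952 kJ
  ΔH_II = 7221 − 7952 = −731 kJ
ΔH_I − ΔH_II = +567 kJ, so reaction II has the more negative ΔH; |ΔH_I − ΔH_II| = 567 kJ.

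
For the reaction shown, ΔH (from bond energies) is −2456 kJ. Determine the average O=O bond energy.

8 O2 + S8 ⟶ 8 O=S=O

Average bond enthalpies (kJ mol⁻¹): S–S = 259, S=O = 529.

Let D be the O=O bond energy.
Σ(broken) = 8×D + 8×259 = 2072 + 8D
Σ(formed) = 16×529 = 8464
ΔH = Σ(broken) − Σ(formed) = (2072 + 8D) − (8464) = −6392 + 8D
Setting this equal to −2456 kJ gives 8D = 3936, so D = 492 kJ/mol.

D(O=O) ≈ 492 kJ/mol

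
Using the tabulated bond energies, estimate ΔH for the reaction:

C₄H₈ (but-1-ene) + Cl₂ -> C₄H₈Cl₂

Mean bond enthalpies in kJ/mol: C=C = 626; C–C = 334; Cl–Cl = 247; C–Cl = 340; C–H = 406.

Bonds broken (reactants):
  C–C: 2 × 334 = 668
  C–H: 8 × 406 = 3248
  C=C: 1 × 626 = 626
  Cl–Cl: 1 × 247 = 247
  Σ(broken) = 4789 kJ
Bonds formed (products):
  C–C: 3 × 334 = 1002
  C–Cl: 2 × 340 = 680
  C–H: 8 × 406 = 3248
  Σ(formed) = 4930 kJ
ΔH = Σ(broken) − Σ(formed) = 4789 − 4930 = −141 kJ

ΔH ≈ −141 kJ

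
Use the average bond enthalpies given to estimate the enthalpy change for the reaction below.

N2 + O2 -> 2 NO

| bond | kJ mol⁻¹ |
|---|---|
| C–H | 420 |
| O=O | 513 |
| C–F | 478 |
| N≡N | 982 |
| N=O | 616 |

ΔH ≈ +263 kJ

Bonds broken (reactants):
  N≡N: 1 × 982 = 982
  O=O: 1 × 513 = 513
  Σ(broken) = 1495 kJ
Bonds formed (products):
  N=O: 2 × 616 = 1232
  Σ(formed) = 1232 kJ
ΔH = Σ(broken) − Σ(formed) = 1495 − 1232 = +263 kJ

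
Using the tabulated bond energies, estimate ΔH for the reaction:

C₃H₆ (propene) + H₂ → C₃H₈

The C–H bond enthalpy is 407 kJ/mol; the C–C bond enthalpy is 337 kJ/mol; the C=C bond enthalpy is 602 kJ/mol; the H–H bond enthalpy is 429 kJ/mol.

Bonds broken (reactants):
  C–C: 1 × 337 = 337
  C–H: 6 × 407 = 2442
  C=C: 1 × 602 = 602
  H–H: 1 × 429 = 429
  Σ(broken) = 3810 kJ
Bonds formed (products):
  C–C: 2 × 337 = 674
  C–H: 8 × 407 = 3256
  Σ(formed) = 3930 kJ
ΔH = Σ(broken) − Σ(formed) = 3810 − 3930 = −120 kJ

ΔH ≈ −120 kJ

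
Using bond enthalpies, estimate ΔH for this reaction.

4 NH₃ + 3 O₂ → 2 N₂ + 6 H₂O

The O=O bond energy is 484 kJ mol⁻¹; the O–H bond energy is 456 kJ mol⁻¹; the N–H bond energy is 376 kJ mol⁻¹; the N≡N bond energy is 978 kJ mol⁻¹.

ΔH ≈ −1464 kJ

Bonds broken (reactants):
  N–H: 12 × 376 = 4512
  O=O: 3 × 484 = 1452
  Σ(broken) = 5964 kJ
Bonds formed (products):
  N≡N: 2 × 978 = 1956
  O–H: 12 × 456 = 5472
  Σ(formed) = 7428 kJ
ΔH = Σ(broken) − Σ(formed) = 5964 − 7428 = −1464 kJ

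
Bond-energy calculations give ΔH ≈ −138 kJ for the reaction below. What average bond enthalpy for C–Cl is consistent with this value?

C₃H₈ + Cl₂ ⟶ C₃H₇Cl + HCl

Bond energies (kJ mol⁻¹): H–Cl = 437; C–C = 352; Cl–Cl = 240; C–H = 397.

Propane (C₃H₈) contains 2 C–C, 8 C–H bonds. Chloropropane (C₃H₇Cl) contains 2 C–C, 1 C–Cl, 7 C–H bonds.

D(C–Cl) ≈ 338 kJ/mol

Let D be the C–Cl bond energy.
Σ(broken) = 2×352 + 8×397 + 1×240 = 4120
Σ(formed) = 2×352 + 1×D + 7×397 + 1×437 = 3920 + D
ΔH = Σ(broken) − Σ(formed) = (4120) − (3920 + D) = +200 − D
Setting this equal to −138 kJ gives D = 338 kJ/mol.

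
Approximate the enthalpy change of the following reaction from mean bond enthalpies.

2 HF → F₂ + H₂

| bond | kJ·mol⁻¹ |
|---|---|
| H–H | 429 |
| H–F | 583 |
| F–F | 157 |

Bonds broken (reactants):
  H–F: 2 × 583 = 1166
  Σ(broken) = 1166 kJ
Bonds formed (products):
  F–F: 1 × 157 = 157
  H–H: 1 × 429 = 429
  Σ(formed) = 586 kJ
ΔH = Σ(broken) − Σ(formed) = 1166 − 586 = +580 kJ

ΔH ≈ +580 kJ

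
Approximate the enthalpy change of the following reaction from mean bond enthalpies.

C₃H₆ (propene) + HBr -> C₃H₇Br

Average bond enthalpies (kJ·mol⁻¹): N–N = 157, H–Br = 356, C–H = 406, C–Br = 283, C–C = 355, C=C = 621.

ΔH ≈ −67 kJ

Bonds broken (reactants):
  C–C: 1 × 355 = 355
  C–H: 6 × 406 = 2436
  C=C: 1 × 621 = 621
  H–Br: 1 × 356 = 356
  Σ(broken) = 3768 kJ
Bonds formed (products):
  C–Br: 1 × 283 = 283
  C–C: 2 × 355 = 710
  C–H: 7 × 406 = 2842
  Σ(formed) = 3835 kJ
ΔH = Σ(broken) − Σ(formed) = 3768 − 3835 = −67 kJ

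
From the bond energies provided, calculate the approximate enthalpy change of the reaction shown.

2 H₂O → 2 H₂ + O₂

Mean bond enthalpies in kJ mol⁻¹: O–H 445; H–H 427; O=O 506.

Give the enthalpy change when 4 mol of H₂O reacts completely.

ΔH = +840 kJ

Bonds broken (reactants):
  O–H: 4 × 445 = 1780
  Σ(broken) = 1780 kJ
Bonds formed (products):
  H–H: 2 × 427 = 854
  O=O: 1 × 506 = 506
  Σ(formed) = 1360 kJ
ΔH = Σ(broken) − Σ(formed) = 1780 − 1360 = +420 kJ
For 2× the reaction as written: 2 × (+420) = +840 kJ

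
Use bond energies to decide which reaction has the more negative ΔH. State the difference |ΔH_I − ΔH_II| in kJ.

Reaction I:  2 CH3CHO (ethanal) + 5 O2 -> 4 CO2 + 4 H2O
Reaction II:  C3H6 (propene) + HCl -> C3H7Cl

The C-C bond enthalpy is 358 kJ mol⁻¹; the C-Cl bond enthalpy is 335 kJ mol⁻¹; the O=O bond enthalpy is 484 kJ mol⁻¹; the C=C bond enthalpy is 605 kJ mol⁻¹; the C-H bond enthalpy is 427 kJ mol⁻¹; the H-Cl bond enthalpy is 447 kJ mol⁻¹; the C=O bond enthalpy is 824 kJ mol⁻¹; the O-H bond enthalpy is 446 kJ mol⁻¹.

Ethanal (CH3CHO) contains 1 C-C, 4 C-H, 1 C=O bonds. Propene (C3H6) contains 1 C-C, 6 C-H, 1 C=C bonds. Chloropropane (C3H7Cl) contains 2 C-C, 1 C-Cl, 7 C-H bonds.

Reaction I, by 1892 kJ

Reaction I:
  Bonds broken (reactants):
    C-C: 2 × 358 = 716
    C-H: 8 × 427 = 3416
    C=O: 2 × 824 = 1648
    O=O: 5 × 484 = 2420
    Σ(broken) = 8200 kJ
  Bonds formed (products):
    C=O: 8 × 824 = 6592
    O-H: 8 × 446 = 3568
    Σ(formed) = 10160 kJ
  ΔH_I = 8200 − 10160 = −1960 kJ
Reaction II:
  Bonds broken (reactants):
    C-C: 1 × 358 = 358
    C-H: 6 × 427 = 2562
    C=C: 1 × 605 = 605
    H-Cl: 1 × 447 = 447
    Σ(broken) = 3972 kJ
  Bonds formed (products):
    C-C: 2 × 358 = 716
    C-Cl: 1 × 335 = 335
    C-H: 7 × 427 = 2989
    Σ(formed) = 4040 kJ
  ΔH_II = 3972 − 4040 = −68 kJ
ΔH_I − ΔH_II = −1892 kJ, so reaction I has the more negative ΔH; |ΔH_I − ΔH_II| = 1892 kJ.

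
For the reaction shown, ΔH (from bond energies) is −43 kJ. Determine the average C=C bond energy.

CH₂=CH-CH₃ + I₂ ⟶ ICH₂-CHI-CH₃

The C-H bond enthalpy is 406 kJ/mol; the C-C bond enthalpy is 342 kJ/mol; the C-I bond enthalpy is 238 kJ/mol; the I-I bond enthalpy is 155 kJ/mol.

D(C=C) ≈ 620 kJ/mol

Let D be the C=C bond energy.
Σ(broken) = 1×342 + 6×406 + 1×D + 1×155 = 2933 + D
Σ(formed) = 2×342 + 6×406 + 2×238 = 3596
ΔH = Σ(broken) − Σ(formed) = (2933 + D) − (3596) = −663 + D
Setting this equal to −43 kJ gives D = 620 kJ/mol.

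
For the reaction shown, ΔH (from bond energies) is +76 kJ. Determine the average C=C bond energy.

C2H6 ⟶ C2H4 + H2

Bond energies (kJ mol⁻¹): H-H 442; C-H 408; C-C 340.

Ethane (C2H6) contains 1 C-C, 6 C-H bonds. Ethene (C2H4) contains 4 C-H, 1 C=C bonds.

Let D be the C=C bond energy.
Σ(broken) = 1×340 + 6×408 = 2788
Σ(formed) = 4×408 + 1×D + 1×442 = 2074 + D
ΔH = Σ(broken) − Σ(formed) = (2788) − (2074 + D) = +714 − D
Setting this equal to +76 kJ gives D = 638 kJ/mol.

D(C=C) ≈ 638 kJ/mol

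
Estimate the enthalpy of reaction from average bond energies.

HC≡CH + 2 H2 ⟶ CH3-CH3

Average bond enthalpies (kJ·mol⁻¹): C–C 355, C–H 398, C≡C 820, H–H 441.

ΔH ≈ −245 kJ

Bonds broken (reactants):
  C≡C: 1 × 820 = 820
  C–H: 2 × 398 = 796
  H–H: 2 × 441 = 882
  Σ(broken) = 2498 kJ
Bonds formed (products):
  C–C: 1 × 355 = 355
  C–H: 6 × 398 = 2388
  Σ(formed) = 2743 kJ
ΔH = Σ(broken) − Σ(formed) = 2498 − 2743 = −245 kJ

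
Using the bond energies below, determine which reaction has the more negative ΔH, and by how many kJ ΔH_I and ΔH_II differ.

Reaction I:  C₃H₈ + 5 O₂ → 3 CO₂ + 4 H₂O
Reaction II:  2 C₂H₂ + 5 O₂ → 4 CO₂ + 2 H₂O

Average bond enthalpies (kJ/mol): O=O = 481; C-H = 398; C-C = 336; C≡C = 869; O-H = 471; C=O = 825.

Reaction II, by 292 kJ

Reaction I:
  Bonds broken (reactants):
    C-C: 2 × 336 = 672
    C-H: 8 × 398 = 3184
    O=O: 5 × 481 = 2405
    Σ(broken) = 6261 kJ
  Bonds formed (products):
    C=O: 6 × 825 = 4950
    O-H: 8 × 471 = 3768
    Σ(formed) = 8718 kJ
  ΔH_I = 6261 − 8718 = −2457 kJ
Reaction II:
  Bonds broken (reactants):
    C≡C: 2 × 869 = 1738
    C-H: 4 × 398 = 1592
    O=O: 5 × 481 = 2405
    Σ(broken) = 5735 kJ
  Bonds formed (products):
    C=O: 8 × 825 = 6600
    O-H: 4 × 471 = 1884
    Σ(formed) = 8484 kJ
  ΔH_II = 5735 − 8484 = −2749 kJ
ΔH_I − ΔH_II = +292 kJ, so reaction II has the more negative ΔH; |ΔH_I − ΔH_II| = 292 kJ.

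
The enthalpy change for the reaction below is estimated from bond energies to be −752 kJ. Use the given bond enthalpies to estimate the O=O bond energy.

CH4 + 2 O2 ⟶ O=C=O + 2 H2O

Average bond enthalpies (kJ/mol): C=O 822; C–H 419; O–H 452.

Let D be the O=O bond energy.
Σ(broken) = 4×419 + 2×D = 1676 + 2D
Σ(formed) = 2×822 + 4×452 = 3452
ΔH = Σ(broken) − Σ(formed) = (1676 + 2D) − (3452) = −1776 + 2D
Setting this equal to −752 kJ gives 2D = 1024, so D = 512 kJ/mol.

D(O=O) ≈ 512 kJ/mol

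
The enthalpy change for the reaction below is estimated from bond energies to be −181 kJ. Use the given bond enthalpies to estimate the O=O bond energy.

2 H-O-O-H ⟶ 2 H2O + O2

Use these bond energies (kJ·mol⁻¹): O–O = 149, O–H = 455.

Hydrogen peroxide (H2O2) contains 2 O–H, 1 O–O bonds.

Let D be the O=O bond energy.
Σ(broken) = 4×455 + 2×149 = 2118
Σ(formed) = 4×455 + 1×D = 1820 + D
ΔH = Σ(broken) − Σ(formed) = (2118) − (1820 + D) = +298 − D
Setting this equal to −181 kJ gives D = 479 kJ/mol.

D(O=O) ≈ 479 kJ/mol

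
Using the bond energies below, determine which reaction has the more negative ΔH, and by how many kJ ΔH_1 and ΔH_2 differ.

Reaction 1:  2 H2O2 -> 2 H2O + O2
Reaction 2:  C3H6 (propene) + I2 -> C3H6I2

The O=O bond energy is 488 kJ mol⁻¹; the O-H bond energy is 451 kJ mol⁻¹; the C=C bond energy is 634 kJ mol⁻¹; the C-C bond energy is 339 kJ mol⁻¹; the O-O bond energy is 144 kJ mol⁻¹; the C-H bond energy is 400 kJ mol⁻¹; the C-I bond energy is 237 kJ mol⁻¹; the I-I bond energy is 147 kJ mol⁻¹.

Reaction 1, by 168 kJ

Reaction 1:
  Bonds broken (reactants):
    O-H: 4 × 451 = 1804
    O-O: 2 × 144 = 288
    Σ(broken) = 2092 kJ
  Bonds formed (products):
    O-H: 4 × 451 = 1804
    O=O: 1 × 488 = 488
    Σ(formed) = 2292 kJ
  ΔH_1 = 2092 − 2292 = −200 kJ
Reaction 2:
  Bonds broken (reactants):
    C-C: 1 × 339 = 339
    C-H: 6 × 400 = 2400
    C=C: 1 × 634 = 634
    I-I: 1 × 147 = 147
    Σ(broken) = 3520 kJ
  Bonds formed (products):
    C-C: 2 × 339 = 678
    C-H: 6 × 400 = 2400
    C-I: 2 × 237 = 474
    Σ(formed) = 3552 kJ
  ΔH_2 = 3520 − 3552 = −32 kJ
ΔH_1 − ΔH_2 = −168 kJ, so reaction 1 has the more negative ΔH; |ΔH_1 − ΔH_2| = 168 kJ.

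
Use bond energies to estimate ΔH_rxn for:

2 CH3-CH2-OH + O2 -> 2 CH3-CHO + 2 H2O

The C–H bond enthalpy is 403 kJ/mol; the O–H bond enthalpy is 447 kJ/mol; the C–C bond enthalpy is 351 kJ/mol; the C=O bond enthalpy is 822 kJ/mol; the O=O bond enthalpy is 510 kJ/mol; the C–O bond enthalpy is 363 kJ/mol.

Bonds broken (reactants):
  C–C: 2 × 351 = 702
  C–H: 10 × 403 = 4030
  C–O: 2 × 363 = 726
  O–H: 2 × 447 = 894
  O=O: 1 × 510 = 510
  Σ(broken) = 6862 kJ
Bonds formed (products):
  C–C: 2 × 351 = 702
  C–H: 8 × 403 = 3224
  C=O: 2 × 822 = 1644
  O–H: 4 × 447 = 1788
  Σ(formed) = 7358 kJ
ΔH = Σ(broken) − Σ(formed) = 6862 − 7358 = −496 kJ

ΔH ≈ −496 kJ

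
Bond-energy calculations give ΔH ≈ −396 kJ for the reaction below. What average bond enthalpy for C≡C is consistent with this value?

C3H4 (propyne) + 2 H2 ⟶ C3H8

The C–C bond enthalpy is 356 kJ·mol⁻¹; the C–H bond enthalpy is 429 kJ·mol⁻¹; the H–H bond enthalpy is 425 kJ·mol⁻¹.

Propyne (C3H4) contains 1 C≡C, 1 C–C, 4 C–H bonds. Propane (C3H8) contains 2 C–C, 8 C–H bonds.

Let D be the C≡C bond energy.
Σ(broken) = 1×D + 1×356 + 4×429 + 2×425 = 2922 + D
Σ(formed) = 2×356 + 8×429 = 4144
ΔH = Σ(broken) − Σ(formed) = (2922 + D) − (4144) = −1222 + D
Setting this equal to −396 kJ gives D = 826 kJ/mol.

D(C≡C) ≈ 826 kJ/mol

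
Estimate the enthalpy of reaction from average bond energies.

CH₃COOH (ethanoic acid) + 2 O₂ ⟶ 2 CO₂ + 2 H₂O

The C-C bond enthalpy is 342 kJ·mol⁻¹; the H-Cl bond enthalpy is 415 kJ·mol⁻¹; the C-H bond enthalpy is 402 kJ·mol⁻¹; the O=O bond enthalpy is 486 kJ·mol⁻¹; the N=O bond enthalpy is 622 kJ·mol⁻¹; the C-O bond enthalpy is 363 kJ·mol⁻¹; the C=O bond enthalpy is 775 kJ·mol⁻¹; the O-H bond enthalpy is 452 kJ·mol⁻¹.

Bonds broken (reactants):
  C-C: 1 × 342 = 342
  C-H: 3 × 402 = 1206
  C-O: 1 × 363 = 363
  C=O: 1 × 775 = 775
  O-H: 1 × 452 = 452
  O=O: 2 × 486 = 972
  Σ(broken) = 4110 kJ
Bonds formed (products):
  C=O: 4 × 775 = 3100
  O-H: 4 × 452 = 1808
  Σ(formed) = 4908 kJ
ΔH = Σ(broken) − Σ(formed) = 4110 − 4908 = −798 kJ

ΔH ≈ −798 kJ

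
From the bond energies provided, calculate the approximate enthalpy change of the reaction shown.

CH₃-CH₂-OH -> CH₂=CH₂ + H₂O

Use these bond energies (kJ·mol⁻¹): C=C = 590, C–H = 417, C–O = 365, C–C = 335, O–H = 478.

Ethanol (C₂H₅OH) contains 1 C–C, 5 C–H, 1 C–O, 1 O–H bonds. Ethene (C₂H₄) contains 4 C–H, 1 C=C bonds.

ΔH ≈ +49 kJ

Bonds broken (reactants):
  C–C: 1 × 335 = 335
  C–H: 5 × 417 = 2085
  C–O: 1 × 365 = 365
  O–H: 1 × 478 = 478
  Σ(broken) = 3263 kJ
Bonds formed (products):
  C–H: 4 × 417 = 1668
  C=C: 1 × 590 = 590
  O–H: 2 × 478 = 956
  Σ(formed) = 3214 kJ
ΔH = Σ(broken) − Σ(formed) = 3263 − 3214 = +49 kJ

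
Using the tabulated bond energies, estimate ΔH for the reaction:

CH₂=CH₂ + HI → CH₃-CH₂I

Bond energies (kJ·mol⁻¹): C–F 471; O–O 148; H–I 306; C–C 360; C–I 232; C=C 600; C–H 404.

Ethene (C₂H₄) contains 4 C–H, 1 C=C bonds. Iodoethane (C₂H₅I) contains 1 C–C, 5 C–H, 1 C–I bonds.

Bonds broken (reactants):
  C–H: 4 × 404 = 1616
  C=C: 1 × 600 = 600
  H–I: 1 × 306 = 306
  Σ(broken) = 2522 kJ
Bonds formed (products):
  C–C: 1 × 360 = 360
  C–H: 5 × 404 = 2020
  C–I: 1 × 232 = 232
  Σ(formed) = 2612 kJ
ΔH = Σ(broken) − Σ(formed) = 2522 − 2612 = −90 kJ

ΔH ≈ −90 kJ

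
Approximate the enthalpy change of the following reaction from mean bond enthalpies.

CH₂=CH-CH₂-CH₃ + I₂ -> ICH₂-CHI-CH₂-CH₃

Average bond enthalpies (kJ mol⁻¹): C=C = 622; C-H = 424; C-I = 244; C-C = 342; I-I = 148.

ΔH ≈ −60 kJ

Bonds broken (reactants):
  C-C: 2 × 342 = 684
  C-H: 8 × 424 = 3392
  C=C: 1 × 622 = 622
  I-I: 1 × 148 = 148
  Σ(broken) = 4846 kJ
Bonds formed (products):
  C-C: 3 × 342 = 1026
  C-H: 8 × 424 = 3392
  C-I: 2 × 244 = 488
  Σ(formed) = 4906 kJ
ΔH = Σ(broken) − Σ(formed) = 4846 − 4906 = −60 kJ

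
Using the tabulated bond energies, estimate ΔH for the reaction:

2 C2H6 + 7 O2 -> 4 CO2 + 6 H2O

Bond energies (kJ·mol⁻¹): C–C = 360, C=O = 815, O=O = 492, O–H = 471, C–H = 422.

ΔH ≈ −2944 kJ

Bonds broken (reactants):
  C–C: 2 × 360 = 720
  C–H: 12 × 422 = 5064
  O=O: 7 × 492 = 3444
  Σ(broken) = 9228 kJ
Bonds formed (products):
  C=O: 8 × 815 = 6520
  O–H: 12 × 471 = 5652
  Σ(formed) = 12172 kJ
ΔH = Σ(broken) − Σ(formed) = 9228 − 12172 = −2944 kJ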